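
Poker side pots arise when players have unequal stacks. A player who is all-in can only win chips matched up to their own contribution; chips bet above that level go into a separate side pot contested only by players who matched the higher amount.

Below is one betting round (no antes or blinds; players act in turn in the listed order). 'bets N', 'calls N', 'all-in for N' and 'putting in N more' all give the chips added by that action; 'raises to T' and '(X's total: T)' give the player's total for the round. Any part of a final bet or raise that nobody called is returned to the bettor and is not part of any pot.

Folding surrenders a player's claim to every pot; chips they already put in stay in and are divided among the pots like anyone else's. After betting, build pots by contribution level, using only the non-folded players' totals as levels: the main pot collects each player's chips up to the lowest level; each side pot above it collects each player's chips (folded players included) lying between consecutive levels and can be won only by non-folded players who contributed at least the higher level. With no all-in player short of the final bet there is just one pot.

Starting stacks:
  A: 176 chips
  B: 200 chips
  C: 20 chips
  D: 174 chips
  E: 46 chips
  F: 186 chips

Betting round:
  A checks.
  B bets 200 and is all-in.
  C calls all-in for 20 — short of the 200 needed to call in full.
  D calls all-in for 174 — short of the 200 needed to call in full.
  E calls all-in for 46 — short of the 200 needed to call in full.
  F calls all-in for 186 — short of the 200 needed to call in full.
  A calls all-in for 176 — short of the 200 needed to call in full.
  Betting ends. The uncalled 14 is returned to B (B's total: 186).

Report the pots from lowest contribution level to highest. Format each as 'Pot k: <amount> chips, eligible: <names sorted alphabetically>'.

Contributions (after 14 returned to B): A=176, B=186, C=20, D=174, E=46, F=186
Pot levels (distinct totals of non-folded players): 20, 46, 174, 176, 186
Layer 1-20: 20 each from A, B, C, D, E, F = 20*6 = 120 chips; eligible A, B, C, D, E, F
Layer 21-46: 26 each from A, B, D, E, F = 26*5 = 130 chips; eligible A, B, D, E, F
Layer 47-174: 128 each from A, B, D, F = 128*4 = 512 chips; eligible A, B, D, F
Layer 175-176: 2 each from A, B, F = 2*3 = 6 chips; eligible A, B, F
Layer 177-186: 10 each from B, F = 10*2 = 20 chips; eligible B, F

Pot 1: 120 chips, eligible: A, B, C, D, E, F
Pot 2: 130 chips, eligible: A, B, D, E, F
Pot 3: 512 chips, eligible: A, B, D, F
Pot 4: 6 chips, eligible: A, B, F
Pot 5: 20 chips, eligible: B, F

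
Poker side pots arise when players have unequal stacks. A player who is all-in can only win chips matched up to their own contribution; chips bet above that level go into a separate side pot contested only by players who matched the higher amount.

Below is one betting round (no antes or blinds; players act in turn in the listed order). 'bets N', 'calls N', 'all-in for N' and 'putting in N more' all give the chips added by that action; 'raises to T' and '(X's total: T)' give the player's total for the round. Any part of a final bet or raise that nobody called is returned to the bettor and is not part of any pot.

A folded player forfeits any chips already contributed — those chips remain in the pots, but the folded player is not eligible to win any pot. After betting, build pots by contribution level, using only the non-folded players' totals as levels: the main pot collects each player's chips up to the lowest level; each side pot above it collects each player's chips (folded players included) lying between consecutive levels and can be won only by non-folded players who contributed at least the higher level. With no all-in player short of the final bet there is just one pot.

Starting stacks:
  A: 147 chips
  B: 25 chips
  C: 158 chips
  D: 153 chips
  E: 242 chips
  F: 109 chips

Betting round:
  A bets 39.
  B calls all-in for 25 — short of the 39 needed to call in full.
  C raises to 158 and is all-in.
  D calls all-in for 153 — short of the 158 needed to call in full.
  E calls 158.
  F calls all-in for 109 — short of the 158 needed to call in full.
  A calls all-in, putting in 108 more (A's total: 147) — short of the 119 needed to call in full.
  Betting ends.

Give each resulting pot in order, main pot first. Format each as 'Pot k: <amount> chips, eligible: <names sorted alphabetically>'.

Pot 1: 150 chips, eligible: A, B, C, D, E, F
Pot 2: 420 chips, eligible: A, C, D, E, F
Pot 3: 152 chips, eligible: A, C, D, E
Pot 4: 18 chips, eligible: C, D, E
Pot 5: 10 chips, eligible: C, E

Derivation:
Contributions: A=147, B=25, C=158, D=153, E=158, F=109
Pot levels (distinct totals of non-folded players): 25, 109, 147, 153, 158
Layer 1-25: 25 each from A, B, C, D, E, F = 25*6 = 150 chips; eligible A, B, C, D, E, F
Layer 26-109: 84 each from A, C, D, E, F = 84*5 = 420 chips; eligible A, C, D, E, F
Layer 110-147: 38 each from A, C, D, E = 38*4 = 152 chips; eligible A, C, D, E
Layer 148-153: 6 each from C, D, E = 6*3 = 18 chips; eligible C, D, E
Layer 154-158: 5 each from C, E = 5*2 = 10 chips; eligible C, E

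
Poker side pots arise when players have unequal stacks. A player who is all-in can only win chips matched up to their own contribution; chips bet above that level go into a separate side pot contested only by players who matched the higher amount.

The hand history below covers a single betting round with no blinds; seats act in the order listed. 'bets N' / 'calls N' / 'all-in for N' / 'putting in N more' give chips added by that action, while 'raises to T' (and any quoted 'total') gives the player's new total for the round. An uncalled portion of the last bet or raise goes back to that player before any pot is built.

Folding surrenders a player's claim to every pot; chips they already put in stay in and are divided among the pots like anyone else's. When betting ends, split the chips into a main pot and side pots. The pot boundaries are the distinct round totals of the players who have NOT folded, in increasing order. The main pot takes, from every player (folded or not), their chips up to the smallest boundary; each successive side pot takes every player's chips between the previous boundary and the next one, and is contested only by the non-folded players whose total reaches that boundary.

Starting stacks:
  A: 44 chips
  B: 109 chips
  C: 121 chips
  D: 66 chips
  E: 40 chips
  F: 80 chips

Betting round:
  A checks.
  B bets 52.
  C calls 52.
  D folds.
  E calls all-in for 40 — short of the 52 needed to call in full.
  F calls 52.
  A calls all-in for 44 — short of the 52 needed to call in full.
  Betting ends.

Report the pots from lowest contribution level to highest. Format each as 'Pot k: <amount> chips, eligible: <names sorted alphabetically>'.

Contributions: A=44, B=52, C=52, E=40, F=52
Folded: D
Pot levels (distinct totals of non-folded players): 40, 44, 52
Layer 1-40: 40 each from A, B, C, E, F = 40*5 = 200 chips; eligible A, B, C, E, F
Layer 41-44: 4 each from A, B, C, F = 4*4 = 16 chips; eligible A, B, C, F
Layer 45-52: 8 each from B, C, F = 8*3 = 24 chips; eligible B, C, F

Pot 1: 200 chips, eligible: A, B, C, E, F
Pot 2: 16 chips, eligible: A, B, C, F
Pot 3: 24 chips, eligible: B, C, F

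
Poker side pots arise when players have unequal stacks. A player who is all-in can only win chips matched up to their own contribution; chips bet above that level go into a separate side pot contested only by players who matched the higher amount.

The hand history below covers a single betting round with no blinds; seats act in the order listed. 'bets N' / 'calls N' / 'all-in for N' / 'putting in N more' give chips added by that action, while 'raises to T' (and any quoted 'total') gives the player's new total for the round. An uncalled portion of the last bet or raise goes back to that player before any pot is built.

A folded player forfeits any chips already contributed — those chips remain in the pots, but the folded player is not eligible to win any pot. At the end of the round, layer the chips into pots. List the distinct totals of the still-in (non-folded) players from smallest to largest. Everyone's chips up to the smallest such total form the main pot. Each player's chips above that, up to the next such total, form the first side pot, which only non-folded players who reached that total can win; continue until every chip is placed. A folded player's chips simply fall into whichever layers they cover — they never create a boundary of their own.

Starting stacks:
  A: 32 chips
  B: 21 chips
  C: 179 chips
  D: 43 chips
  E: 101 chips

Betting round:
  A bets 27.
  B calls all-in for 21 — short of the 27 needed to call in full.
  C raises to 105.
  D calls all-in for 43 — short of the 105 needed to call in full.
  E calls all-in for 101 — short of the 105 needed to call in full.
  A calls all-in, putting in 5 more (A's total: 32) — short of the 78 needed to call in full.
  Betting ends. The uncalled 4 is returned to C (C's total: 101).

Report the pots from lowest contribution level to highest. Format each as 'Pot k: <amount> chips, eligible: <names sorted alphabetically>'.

Contributions (after 4 returned to C): A=32, B=21, C=101, D=43, E=101
Pot levels (distinct totals of non-folded players): 21, 32, 43, 101
Layer 1-21: 21 each from A, B, C, D, E = 21*5 = 105 chips; eligible A, B, C, D, E
Layer 22-32: 11 each from A, C, D, E = 11*4 = 44 chips; eligible A, C, D, E
Layer 33-43: 11 each from C, D, E = 11*3 = 33 chips; eligible C, D, E
Layer 44-101: 58 each from C, E = 58*2 = 116 chips; eligible C, E

Pot 1: 105 chips, eligible: A, B, C, D, E
Pot 2: 44 chips, eligible: A, C, D, E
Pot 3: 33 chips, eligible: C, D, E
Pot 4: 116 chips, eligible: C, E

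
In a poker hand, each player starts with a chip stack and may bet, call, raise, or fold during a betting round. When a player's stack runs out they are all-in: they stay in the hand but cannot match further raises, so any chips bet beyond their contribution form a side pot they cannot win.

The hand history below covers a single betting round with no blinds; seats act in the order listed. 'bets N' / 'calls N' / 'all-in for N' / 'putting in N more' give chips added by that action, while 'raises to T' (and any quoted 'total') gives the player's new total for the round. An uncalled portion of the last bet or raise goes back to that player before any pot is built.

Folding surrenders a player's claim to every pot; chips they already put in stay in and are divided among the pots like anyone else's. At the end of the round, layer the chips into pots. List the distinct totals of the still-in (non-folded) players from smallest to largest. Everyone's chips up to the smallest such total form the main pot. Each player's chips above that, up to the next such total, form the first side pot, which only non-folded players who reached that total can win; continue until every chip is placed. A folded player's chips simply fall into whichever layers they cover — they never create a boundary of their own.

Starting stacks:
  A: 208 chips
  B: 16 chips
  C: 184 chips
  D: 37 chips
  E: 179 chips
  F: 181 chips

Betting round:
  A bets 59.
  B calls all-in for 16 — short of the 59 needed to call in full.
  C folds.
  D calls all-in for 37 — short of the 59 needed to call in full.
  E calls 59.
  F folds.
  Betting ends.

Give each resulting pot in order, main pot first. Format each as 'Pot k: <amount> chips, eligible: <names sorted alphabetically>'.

Pot 1: 64 chips, eligible: A, B, D, E
Pot 2: 63 chips, eligible: A, D, E
Pot 3: 44 chips, eligible: A, E

Derivation:
Contributions: A=59, B=16, D=37, E=59
Folded: C, F
Pot levels (distinct totals of non-folded players): 16, 37, 59
Layer 1-16: 16 each from A, B, D, E = 16*4 = 64 chips; eligible A, B, D, E
Layer 17-37: 21 each from A, D, E = 21*3 = 63 chips; eligible A, D, E
Layer 38-59: 22 each from A, E = 22*2 = 44 chips; eligible A, E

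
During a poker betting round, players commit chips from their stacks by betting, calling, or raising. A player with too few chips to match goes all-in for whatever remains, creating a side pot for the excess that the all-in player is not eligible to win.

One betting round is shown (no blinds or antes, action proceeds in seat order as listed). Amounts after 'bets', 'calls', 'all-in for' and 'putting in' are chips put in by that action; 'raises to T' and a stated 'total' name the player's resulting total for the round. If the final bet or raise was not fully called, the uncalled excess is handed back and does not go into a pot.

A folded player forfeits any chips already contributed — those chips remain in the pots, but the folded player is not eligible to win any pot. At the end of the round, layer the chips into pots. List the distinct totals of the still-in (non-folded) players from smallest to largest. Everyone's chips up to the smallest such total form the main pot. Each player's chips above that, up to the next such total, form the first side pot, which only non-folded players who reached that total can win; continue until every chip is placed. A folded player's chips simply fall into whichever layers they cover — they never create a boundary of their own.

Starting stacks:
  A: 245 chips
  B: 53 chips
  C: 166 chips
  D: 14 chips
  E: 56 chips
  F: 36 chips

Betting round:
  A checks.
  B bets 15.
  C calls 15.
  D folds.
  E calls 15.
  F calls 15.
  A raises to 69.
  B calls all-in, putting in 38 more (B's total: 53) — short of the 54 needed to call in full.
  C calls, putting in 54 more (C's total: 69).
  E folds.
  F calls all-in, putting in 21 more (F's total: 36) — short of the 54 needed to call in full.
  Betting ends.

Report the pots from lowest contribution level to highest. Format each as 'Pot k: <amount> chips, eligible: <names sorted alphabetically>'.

Contributions: A=69, B=53, C=69, E=15, F=36
Folded: D, E
Pot levels (distinct totals of non-folded players): 36, 53, 69
Layer 1-36: A 36 + B 36 + C 36 + E 15 + F 36 = 159 chips; eligible A, B, C, F
Layer 37-53: 17 each from A, B, C = 17*3 = 51 chips; eligible A, B, C
Layer 54-69: 16 each from A, C = 16*2 = 32 chips; eligible A, C

Pot 1: 159 chips, eligible: A, B, C, F
Pot 2: 51 chips, eligible: A, B, C
Pot 3: 32 chips, eligible: A, C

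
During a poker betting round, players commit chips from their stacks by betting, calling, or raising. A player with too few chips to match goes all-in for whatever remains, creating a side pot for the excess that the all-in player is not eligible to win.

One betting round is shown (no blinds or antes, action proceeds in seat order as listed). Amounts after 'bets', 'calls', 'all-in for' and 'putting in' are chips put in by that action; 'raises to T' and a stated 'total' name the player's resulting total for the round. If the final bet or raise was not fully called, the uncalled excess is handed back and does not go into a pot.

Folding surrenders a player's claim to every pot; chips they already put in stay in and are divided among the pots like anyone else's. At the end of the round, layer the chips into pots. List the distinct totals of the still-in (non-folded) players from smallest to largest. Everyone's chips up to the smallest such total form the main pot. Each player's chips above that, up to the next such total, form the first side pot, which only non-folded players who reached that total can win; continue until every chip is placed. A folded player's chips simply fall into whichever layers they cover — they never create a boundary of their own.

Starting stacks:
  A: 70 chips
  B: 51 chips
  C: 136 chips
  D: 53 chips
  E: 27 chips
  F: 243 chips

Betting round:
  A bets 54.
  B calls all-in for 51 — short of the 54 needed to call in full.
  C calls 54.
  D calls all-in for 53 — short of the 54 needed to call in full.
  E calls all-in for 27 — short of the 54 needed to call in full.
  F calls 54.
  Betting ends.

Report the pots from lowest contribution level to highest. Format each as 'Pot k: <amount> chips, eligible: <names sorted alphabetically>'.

Contributions: A=54, B=51, C=54, D=53, E=27, F=54
Pot levels (distinct totals of non-folded players): 27, 51, 53, 54
Layer 1-27: 27 each from A, B, C, D, E, F = 27*6 = 162 chips; eligible A, B, C, D, E, F
Layer 28-51: 24 each from A, B, C, D, F = 24*5 = 120 chips; eligible A, B, C, D, F
Layer 52-53: 2 each from A, C, D, F = 2*4 = 8 chips; eligible A, C, D, F
Layer 54-54: 1 each from A, C, F = 1*3 = 3 chips; eligible A, C, F

Pot 1: 162 chips, eligible: A, B, C, D, E, F
Pot 2: 120 chips, eligible: A, B, C, D, F
Pot 3: 8 chips, eligible: A, C, D, F
Pot 4: 3 chips, eligible: A, C, F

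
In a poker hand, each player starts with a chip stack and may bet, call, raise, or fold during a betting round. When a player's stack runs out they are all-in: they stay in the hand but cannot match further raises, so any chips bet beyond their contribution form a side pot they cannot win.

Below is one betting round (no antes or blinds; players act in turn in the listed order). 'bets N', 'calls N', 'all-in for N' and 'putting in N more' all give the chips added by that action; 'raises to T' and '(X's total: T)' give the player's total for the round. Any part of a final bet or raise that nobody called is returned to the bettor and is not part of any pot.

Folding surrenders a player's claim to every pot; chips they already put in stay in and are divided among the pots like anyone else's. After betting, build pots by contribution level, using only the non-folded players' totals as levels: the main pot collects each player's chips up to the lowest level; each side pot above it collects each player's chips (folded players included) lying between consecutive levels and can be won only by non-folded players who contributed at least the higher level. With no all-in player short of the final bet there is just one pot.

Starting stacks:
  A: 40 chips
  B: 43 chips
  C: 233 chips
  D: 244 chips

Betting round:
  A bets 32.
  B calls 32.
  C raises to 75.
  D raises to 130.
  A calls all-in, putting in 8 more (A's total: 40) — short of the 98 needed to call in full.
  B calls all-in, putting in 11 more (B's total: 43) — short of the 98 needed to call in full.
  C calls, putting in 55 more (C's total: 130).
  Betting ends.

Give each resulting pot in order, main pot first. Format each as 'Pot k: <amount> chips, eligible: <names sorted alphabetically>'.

Contributions: A=40, B=43, C=130, D=130
Pot levels (distinct totals of non-folded players): 40, 43, 130
Layer 1-40: 40 each from A, B, C, D = 40*4 = 160 chips; eligible A, B, C, D
Layer 41-43: 3 each from B, C, D = 3*3 = 9 chips; eligible B, C, D
Layer 44-130: 87 each from C, D = 87*2 = 174 chips; eligible C, D

Pot 1: 160 chips, eligible: A, B, C, D
Pot 2: 9 chips, eligible: B, C, D
Pot 3: 174 chips, eligible: C, D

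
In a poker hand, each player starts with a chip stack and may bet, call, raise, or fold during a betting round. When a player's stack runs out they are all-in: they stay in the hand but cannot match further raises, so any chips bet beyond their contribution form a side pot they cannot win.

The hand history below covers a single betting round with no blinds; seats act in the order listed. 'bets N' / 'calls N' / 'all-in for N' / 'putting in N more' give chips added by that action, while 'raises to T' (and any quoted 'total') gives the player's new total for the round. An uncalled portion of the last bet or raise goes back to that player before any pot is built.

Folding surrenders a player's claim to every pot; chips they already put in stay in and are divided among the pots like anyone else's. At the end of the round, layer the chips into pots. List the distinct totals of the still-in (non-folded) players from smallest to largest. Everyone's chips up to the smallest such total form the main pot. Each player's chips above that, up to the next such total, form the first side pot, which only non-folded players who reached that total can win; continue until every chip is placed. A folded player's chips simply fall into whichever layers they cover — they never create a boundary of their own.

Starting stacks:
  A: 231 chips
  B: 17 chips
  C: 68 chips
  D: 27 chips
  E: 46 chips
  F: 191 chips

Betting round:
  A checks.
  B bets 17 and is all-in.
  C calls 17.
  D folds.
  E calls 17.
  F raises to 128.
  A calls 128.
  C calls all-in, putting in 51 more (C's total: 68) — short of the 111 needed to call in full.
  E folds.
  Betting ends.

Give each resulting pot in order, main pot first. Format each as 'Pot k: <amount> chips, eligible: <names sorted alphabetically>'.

Pot 1: 85 chips, eligible: A, B, C, F
Pot 2: 153 chips, eligible: A, C, F
Pot 3: 120 chips, eligible: A, F

Derivation:
Contributions: A=128, B=17, C=68, E=17, F=128
Folded: D, E
Pot levels (distinct totals of non-folded players): 17, 68, 128
Layer 1-17: 17 each from A, B, C, E, F = 17*5 = 85 chips; eligible A, B, C, F
Layer 18-68: 51 each from A, C, F = 51*3 = 153 chips; eligible A, C, F
Layer 69-128: 60 each from A, F = 60*2 = 120 chips; eligible A, F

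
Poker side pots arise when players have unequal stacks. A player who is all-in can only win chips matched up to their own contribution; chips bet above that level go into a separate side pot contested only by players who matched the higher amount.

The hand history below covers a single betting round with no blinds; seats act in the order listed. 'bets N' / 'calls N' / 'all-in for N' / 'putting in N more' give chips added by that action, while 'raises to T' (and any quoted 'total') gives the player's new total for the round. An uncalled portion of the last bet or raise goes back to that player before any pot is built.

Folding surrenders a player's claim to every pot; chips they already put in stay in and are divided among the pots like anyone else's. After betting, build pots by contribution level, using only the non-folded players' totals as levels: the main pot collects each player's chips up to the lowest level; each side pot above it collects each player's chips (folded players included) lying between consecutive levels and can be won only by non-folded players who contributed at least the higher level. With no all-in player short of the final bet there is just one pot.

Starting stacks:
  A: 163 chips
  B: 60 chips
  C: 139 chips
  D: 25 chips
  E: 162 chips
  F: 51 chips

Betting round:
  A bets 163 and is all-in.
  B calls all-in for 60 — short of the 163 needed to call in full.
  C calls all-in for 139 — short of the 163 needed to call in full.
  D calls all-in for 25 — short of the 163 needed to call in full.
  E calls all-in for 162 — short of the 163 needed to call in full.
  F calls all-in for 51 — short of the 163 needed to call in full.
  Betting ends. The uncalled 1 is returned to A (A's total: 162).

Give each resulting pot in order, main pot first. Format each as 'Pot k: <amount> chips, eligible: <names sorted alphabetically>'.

Pot 1: 150 chips, eligible: A, B, C, D, E, F
Pot 2: 130 chips, eligible: A, B, C, E, F
Pot 3: 36 chips, eligible: A, B, C, E
Pot 4: 237 chips, eligible: A, C, E
Pot 5: 46 chips, eligible: A, E

Derivation:
Contributions (after 1 returned to A): A=162, B=60, C=139, D=25, E=162, F=51
Pot levels (distinct totals of non-folded players): 25, 51, 60, 139, 162
Layer 1-25: 25 each from A, B, C, D, E, F = 25*6 = 150 chips; eligible A, B, C, D, E, F
Layer 26-51: 26 each from A, B, C, E, F = 26*5 = 130 chips; eligible A, B, C, E, F
Layer 52-60: 9 each from A, B, C, E = 9*4 = 36 chips; eligible A, B, C, E
Layer 61-139: 79 each from A, C, E = 79*3 = 237 chips; eligible A, C, E
Layer 140-162: 23 each from A, E = 23*2 = 46 chips; eligible A, E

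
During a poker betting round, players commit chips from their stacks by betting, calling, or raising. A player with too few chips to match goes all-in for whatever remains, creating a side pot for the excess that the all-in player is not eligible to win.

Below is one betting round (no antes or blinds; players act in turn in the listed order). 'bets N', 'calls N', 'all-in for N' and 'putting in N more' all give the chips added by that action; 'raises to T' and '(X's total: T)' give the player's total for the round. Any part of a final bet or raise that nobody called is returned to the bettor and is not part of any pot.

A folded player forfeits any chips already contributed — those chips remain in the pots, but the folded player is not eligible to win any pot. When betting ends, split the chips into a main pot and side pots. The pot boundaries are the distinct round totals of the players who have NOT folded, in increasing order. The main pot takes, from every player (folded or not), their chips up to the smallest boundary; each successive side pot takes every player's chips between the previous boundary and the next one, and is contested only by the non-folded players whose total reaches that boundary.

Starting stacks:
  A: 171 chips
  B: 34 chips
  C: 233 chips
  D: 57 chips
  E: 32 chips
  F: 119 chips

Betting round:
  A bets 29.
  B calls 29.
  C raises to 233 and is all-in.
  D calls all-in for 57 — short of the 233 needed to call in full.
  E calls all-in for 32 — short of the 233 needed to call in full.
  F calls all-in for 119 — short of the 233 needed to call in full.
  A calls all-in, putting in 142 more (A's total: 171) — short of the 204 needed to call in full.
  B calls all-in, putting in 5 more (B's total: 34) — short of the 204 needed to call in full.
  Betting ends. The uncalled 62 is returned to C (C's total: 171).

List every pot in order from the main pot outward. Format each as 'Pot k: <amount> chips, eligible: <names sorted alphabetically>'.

Pot 1: 192 chips, eligible: A, B, C, D, E, F
Pot 2: 10 chips, eligible: A, B, C, D, F
Pot 3: 92 chips, eligible: A, C, D, F
Pot 4: 186 chips, eligible: A, C, F
Pot 5: 104 chips, eligible: A, C

Derivation:
Contributions (after 62 returned to C): A=171, B=34, C=171, D=57, E=32, F=119
Pot levels (distinct totals of non-folded players): 32, 34, 57, 119, 171
Layer 1-32: 32 each from A, B, C, D, E, F = 32*6 = 192 chips; eligible A, B, C, D, E, F
Layer 33-34: 2 each from A, B, C, D, F = 2*5 = 10 chips; eligible A, B, C, D, F
Layer 35-57: 23 each from A, C, D, F = 23*4 = 92 chips; eligible A, C, D, F
Layer 58-119: 62 each from A, C, F = 62*3 = 186 chips; eligible A, C, F
Layer 120-171: 52 each from A, C = 52*2 = 104 chips; eligible A, C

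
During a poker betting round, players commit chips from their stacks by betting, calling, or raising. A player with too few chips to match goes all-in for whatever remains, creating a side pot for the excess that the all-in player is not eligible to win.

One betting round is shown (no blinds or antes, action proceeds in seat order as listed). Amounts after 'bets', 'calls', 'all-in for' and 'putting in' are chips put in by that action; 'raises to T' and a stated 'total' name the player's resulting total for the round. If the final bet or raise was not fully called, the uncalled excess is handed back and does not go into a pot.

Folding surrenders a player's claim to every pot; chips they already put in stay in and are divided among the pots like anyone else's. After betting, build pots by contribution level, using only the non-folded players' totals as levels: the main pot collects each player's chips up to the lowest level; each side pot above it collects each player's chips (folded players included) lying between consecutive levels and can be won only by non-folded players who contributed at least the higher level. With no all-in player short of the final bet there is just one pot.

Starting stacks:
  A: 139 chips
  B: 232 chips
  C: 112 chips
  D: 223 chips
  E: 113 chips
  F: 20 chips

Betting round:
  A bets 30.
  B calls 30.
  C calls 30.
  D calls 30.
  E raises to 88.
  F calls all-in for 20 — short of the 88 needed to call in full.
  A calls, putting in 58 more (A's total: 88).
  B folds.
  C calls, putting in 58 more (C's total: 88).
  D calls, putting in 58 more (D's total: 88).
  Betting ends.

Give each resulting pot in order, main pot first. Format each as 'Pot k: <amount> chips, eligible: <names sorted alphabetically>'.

Pot 1: 120 chips, eligible: A, C, D, E, F
Pot 2: 282 chips, eligible: A, C, D, E

Derivation:
Contributions: A=88, B=30, C=88, D=88, E=88, F=20
Folded: B
Pot levels (distinct totals of non-folded players): 20, 88
Layer 1-20: 20 each from A, B, C, D, E, F = 20*6 = 120 chips; eligible A, C, D, E, F
Layer 21-88: A 68 + B 10 + C 68 + D 68 + E 68 = 282 chips; eligible A, C, D, E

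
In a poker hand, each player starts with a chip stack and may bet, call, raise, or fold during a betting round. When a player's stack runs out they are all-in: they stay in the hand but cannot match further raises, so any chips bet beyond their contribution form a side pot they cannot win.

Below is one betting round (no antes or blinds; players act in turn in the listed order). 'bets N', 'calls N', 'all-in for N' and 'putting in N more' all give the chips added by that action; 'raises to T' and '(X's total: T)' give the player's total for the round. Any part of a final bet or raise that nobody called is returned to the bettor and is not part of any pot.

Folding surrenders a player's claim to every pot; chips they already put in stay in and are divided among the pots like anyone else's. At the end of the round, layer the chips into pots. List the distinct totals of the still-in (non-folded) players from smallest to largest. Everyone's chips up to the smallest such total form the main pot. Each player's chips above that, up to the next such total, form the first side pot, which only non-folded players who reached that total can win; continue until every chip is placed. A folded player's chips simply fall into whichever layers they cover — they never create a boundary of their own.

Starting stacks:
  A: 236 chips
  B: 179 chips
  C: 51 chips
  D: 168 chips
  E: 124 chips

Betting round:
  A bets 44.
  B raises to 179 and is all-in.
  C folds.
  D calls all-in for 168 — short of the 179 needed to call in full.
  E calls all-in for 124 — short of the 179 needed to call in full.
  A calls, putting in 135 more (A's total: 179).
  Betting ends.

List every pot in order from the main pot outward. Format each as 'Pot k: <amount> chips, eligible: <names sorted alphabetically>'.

Pot 1: 496 chips, eligible: A, B, D, E
Pot 2: 132 chips, eligible: A, B, D
Pot 3: 22 chips, eligible: A, B

Derivation:
Contributions: A=179, B=179, D=168, E=124
Folded: C
Pot levels (distinct totals of non-folded players): 124, 168, 179
Layer 1-124: 124 each from A, B, D, E = 124*4 = 496 chips; eligible A, B, D, E
Layer 125-168: 44 each from A, B, D = 44*3 = 132 chips; eligible A, B, D
Layer 169-179: 11 each from A, B = 11*2 = 22 chips; eligible A, B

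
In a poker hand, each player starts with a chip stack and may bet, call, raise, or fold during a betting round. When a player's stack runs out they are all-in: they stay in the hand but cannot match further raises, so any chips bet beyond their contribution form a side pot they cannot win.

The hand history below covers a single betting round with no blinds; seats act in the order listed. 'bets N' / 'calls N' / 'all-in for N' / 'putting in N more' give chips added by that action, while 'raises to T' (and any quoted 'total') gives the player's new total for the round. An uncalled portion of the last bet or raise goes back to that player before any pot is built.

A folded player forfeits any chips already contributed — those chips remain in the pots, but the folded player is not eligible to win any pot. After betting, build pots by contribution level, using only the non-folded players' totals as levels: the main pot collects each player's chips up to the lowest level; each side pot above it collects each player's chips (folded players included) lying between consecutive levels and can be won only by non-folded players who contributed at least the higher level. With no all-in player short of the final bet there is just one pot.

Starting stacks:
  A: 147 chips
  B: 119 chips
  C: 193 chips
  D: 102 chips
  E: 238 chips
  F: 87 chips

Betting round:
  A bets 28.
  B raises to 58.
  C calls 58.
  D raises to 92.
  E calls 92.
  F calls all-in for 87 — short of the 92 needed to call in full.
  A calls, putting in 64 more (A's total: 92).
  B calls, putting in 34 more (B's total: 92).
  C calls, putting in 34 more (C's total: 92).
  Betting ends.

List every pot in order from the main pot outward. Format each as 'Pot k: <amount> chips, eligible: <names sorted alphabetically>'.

Pot 1: 522 chips, eligible: A, B, C, D, E, F
Pot 2: 25 chips, eligible: A, B, C, D, E

Derivation:
Contributions: A=92, B=92, C=92, D=92, E=92, F=87
Pot levels (distinct totals of non-folded players): 87, 92
Layer 1-87: 87 each from A, B, C, D, E, F = 87*6 = 522 chips; eligible A, B, C, D, E, F
Layer 88-92: 5 each from A, B, C, D, E = 5*5 = 25 chips; eligible A, B, C, D, E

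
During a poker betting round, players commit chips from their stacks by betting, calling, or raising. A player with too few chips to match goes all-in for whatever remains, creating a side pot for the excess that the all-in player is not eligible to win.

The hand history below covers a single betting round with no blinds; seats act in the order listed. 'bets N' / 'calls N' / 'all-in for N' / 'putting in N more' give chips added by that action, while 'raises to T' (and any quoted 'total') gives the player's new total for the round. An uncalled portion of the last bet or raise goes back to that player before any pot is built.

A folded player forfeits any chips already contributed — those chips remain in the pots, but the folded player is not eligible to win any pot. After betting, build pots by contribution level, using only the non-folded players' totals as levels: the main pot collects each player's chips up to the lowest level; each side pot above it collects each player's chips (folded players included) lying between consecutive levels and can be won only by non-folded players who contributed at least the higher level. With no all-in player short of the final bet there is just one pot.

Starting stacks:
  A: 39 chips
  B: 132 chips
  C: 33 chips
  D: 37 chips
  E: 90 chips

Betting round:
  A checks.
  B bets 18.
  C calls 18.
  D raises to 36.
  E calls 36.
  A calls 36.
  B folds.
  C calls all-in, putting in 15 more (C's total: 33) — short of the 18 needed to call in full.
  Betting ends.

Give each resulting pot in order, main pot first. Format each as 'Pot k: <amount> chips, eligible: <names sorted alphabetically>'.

Pot 1: 150 chips, eligible: A, C, D, E
Pot 2: 9 chips, eligible: A, D, E

Derivation:
Contributions: A=36, B=18, C=33, D=36, E=36
Folded: B
Pot levels (distinct totals of non-folded players): 33, 36
Layer 1-33: A 33 + B 18 + C 33 + D 33 + E 33 = 150 chips; eligible A, C, D, E
Layer 34-36: 3 each from A, D, E = 3*3 = 9 chips; eligible A, D, E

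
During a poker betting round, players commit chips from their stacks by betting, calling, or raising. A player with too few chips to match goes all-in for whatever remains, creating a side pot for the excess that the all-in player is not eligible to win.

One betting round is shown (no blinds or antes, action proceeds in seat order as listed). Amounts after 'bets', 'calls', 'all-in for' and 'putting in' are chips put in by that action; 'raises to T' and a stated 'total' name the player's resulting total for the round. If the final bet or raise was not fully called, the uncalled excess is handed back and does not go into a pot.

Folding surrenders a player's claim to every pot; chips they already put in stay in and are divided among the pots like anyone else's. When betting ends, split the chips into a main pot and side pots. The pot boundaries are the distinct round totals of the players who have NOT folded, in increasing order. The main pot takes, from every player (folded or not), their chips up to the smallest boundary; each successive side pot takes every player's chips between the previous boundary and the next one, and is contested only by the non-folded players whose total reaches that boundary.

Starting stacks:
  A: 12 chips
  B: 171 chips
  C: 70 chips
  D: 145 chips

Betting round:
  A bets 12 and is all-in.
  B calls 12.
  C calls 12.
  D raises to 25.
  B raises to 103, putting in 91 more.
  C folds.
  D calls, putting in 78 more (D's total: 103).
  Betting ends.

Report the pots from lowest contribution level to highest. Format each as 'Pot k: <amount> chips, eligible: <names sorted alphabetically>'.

Contributions: A=12, B=103, C=12, D=103
Folded: C
Pot levels (distinct totals of non-folded players): 12, 103
Layer 1-12: 12 each from A, B, C, D = 12*4 = 48 chips; eligible A, B, D
Layer 13-103: 91 each from B, D = 91*2 = 182 chips; eligible B, D

Pot 1: 48 chips, eligible: A, B, D
Pot 2: 182 chips, eligible: B, D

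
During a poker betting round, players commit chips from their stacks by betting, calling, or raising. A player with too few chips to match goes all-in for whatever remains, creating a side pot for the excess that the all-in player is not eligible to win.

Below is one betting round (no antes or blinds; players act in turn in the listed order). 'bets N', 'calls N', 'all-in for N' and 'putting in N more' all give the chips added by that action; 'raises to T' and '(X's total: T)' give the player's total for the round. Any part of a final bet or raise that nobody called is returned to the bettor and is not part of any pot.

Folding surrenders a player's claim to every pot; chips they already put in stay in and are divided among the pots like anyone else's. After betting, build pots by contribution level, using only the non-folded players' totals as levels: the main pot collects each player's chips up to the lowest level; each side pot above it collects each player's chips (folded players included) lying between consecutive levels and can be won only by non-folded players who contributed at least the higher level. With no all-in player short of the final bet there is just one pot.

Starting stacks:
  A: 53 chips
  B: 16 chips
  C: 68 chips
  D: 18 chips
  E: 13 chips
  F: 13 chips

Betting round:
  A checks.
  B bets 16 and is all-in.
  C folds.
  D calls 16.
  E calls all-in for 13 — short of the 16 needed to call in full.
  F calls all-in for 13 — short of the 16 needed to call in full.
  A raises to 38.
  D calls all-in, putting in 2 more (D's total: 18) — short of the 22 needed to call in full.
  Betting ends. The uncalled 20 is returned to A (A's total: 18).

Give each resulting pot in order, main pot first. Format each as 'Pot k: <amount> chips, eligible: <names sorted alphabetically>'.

Contributions (after 20 returned to A): A=18, B=16, D=18, E=13, F=13
Folded: C
Pot levels (distinct totals of non-folded players): 13, 16, 18
Layer 1-13: 13 each from A, B, D, E, F = 13*5 = 65 chips; eligible A, B, D, E, F
Layer 14-16: 3 each from A, B, D = 3*3 = 9 chips; eligible A, B, D
Layer 17-18: 2 each from A, D = 2*2 = 4 chips; eligible A, D

Pot 1: 65 chips, eligible: A, B, D, E, F
Pot 2: 9 chips, eligible: A, B, D
Pot 3: 4 chips, eligible: A, D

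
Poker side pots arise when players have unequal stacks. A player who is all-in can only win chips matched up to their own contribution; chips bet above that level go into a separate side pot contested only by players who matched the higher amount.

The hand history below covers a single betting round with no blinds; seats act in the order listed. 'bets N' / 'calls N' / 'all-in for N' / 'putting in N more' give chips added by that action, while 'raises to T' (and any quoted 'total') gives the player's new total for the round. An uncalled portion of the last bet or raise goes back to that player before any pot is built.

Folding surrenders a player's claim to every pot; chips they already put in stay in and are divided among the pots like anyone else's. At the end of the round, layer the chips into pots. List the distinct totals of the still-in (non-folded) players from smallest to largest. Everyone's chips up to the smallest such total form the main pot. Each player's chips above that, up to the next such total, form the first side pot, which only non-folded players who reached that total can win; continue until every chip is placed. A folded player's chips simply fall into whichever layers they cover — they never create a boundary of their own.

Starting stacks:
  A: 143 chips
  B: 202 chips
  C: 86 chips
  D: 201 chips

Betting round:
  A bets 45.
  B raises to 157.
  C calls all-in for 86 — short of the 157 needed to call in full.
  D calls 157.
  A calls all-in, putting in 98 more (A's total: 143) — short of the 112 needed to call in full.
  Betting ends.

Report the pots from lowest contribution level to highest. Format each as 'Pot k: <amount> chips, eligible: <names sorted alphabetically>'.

Pot 1: 344 chips, eligible: A, B, C, D
Pot 2: 171 chips, eligible: A, B, D
Pot 3: 28 chips, eligible: B, D

Derivation:
Contributions: A=143, B=157, C=86, D=157
Pot levels (distinct totals of non-folded players): 86, 143, 157
Layer 1-86: 86 each from A, B, C, D = 86*4 = 344 chips; eligible A, B, C, D
Layer 87-143: 57 each from A, B, D = 57*3 = 171 chips; eligible A, B, D
Layer 144-157: 14 each from B, D = 14*2 = 28 chips; eligible B, D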